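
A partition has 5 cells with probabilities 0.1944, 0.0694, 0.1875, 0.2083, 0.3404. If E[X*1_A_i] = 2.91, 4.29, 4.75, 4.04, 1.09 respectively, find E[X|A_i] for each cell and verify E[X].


For each cell A_i: E[X|A_i] = E[X*1_A_i] / P(A_i)
Step 1: E[X|A_1] = 2.91 / 0.1944 = 14.969136
Step 2: E[X|A_2] = 4.29 / 0.0694 = 61.815562
Step 3: E[X|A_3] = 4.75 / 0.1875 = 25.333333
Step 4: E[X|A_4] = 4.04 / 0.2083 = 19.395103
Step 5: E[X|A_5] = 1.09 / 0.3404 = 3.202115
Verification: E[X] = sum E[X*1_A_i] = 2.91 + 4.29 + 4.75 + 4.04 + 1.09 = 17.08


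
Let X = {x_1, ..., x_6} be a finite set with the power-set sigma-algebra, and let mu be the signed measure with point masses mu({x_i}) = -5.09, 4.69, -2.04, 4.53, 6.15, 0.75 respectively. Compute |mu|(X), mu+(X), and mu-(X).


Step 1: Every measurable set is a union of atoms (the cells / points), so a Hahn decomposition is
  obtained by grouping atoms by sign: P = union of atoms with mu > 0, N = union of the remaining atoms.
  Atoms in P (indices): 2, 4, 5, 6;  atoms in N (indices): 1, 3
  Positive values: 4.69, 4.53, 6.15, 0.75
  Negative values: -5.09, -2.04
Step 2: mu+(X) = mu(P) = sum of positive atom values = 16.12
Step 3: mu-(X) = -mu(N) = sum of |negative atom values| = 7.13
Step 4: |mu|(X) = mu+(X) + mu-(X) = 16.12 + 7.13 = 23.25


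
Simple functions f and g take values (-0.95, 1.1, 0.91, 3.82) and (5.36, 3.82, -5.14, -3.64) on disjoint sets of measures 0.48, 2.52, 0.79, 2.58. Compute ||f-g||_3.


Step 1: Compute differences f_i - g_i:
  -0.95 - 5.36 = -6.31
  1.1 - 3.82 = -2.72
  0.91 - -5.14 = 6.05
  3.82 - -3.64 = 7.46
Step 2: Compute |diff|^3 * measure for each set:
  |-6.31|^3 * 0.48 = 251.239591 * 0.48 = 120.595004
  |-2.72|^3 * 2.52 = 20.123648 * 2.52 = 50.711593
  |6.05|^3 * 0.79 = 221.445125 * 0.79 = 174.941649
  |7.46|^3 * 2.58 = 415.160936 * 2.58 = 1071.115215
Step 3: Sum = 1417.36346
Step 4: ||f-g||_3 = (1417.36346)^(1/3) = 11.232948


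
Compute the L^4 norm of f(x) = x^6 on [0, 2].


Step 1: ||f||_4 = (integral_0^2 |x^6|^4 dx)^(1/4)
     = (integral_0^2 x^24 dx)^(1/4)
Step 2: integral_0^2 x^24 dx = [x^25/(25)] from 0 to 2 = 2^25/25
     = 33554432/25 = 1.342177e+06
Step 3: ||f||_4 = (1.342177e+06)^(1/4) = 34.037094


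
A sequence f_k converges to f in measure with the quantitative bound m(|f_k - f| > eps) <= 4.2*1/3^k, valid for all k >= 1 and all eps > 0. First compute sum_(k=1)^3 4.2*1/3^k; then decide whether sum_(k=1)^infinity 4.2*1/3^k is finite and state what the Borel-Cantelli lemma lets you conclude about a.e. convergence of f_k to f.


Step 1: List the terms 4.2*1/3^k for k = 1 to 3:
  k=1: 1.4
  k=2: 0.466667
  k=3: 0.155556
Step 2: Partial sum = 1.4 + 0.466667 + 0.155556
     = 2.022222
Step 3: The full series sum_(k>=1) 4.2*1/3^k converges (geometric series with ratio 1/3 < 1; a constant multiple of a convergent series converges).
Step 4: Fix eps > 0. Since sum_k m(|f_k - f| > eps) < infinity, the Borel-Cantelli lemma gives
        m(limsup_k {|f_k - f| > eps}) = 0, i.e. for a.e. x, |f_k(x) - f(x)| <= eps for all large k.
        Applying this with eps = 1/j for j = 1, 2, ... and intersecting the countably many full-measure sets,
        for a.e. x we get limsup_k |f_k(x) - f(x)| <= 1/j for every j, hence f_k -> f almost everywhere.
Conclusion: series converges; Borel-Cantelli yields f_k -> f a.e.


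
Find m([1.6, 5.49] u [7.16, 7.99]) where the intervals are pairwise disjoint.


For pairwise disjoint intervals, m(union) = sum of lengths.
= (5.49 - 1.6) + (7.99 - 7.16)
= 3.89 + 0.83
= 4.72


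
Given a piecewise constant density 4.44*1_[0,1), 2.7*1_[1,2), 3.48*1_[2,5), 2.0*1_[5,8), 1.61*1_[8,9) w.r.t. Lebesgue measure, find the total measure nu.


Integrate each piece of the Radon-Nikodym derivative:
Step 1: integral_0^1 4.44 dx = 4.44*(1-0) = 4.44*1 = 4.44
Step 2: integral_1^2 2.7 dx = 2.7*(2-1) = 2.7*1 = 2.7
Step 3: integral_2^5 3.48 dx = 3.48*(5-2) = 3.48*3 = 10.44
Step 4: integral_5^8 2.0 dx = 2.0*(8-5) = 2.0*3 = 6
Step 5: integral_8^9 1.61 dx = 1.61*(9-8) = 1.61*1 = 1.61
Total: 4.44 + 2.7 + 10.44 + 6 + 1.61 = 25.19


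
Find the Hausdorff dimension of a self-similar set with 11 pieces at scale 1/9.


For a self-similar set with N copies scaled by 1/r:
dim_H = log(N)/log(r) = log(11)/log(9)
= 2.397895/2.197225
= 1.091329


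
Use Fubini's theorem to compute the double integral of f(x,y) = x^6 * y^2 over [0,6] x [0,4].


By Fubini's theorem, the double integral factors as a product of single integrals:
Step 1: integral_0^6 x^6 dx = [x^7/7] from 0 to 6
     = 6^7/7 = 39990.857143
Step 2: integral_0^4 y^2 dy = [y^3/3] from 0 to 4
     = 4^3/3 = 21.333333
Step 3: Double integral = 39990.857143 * 21.333333 = 853138.285714


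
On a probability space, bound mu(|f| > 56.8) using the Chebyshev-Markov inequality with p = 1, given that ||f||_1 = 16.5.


Chebyshev/Markov inequality: mu(|f| > eps) <= (||f||_p / eps)^p
Step 1: ||f||_1 / eps = 16.5 / 56.8 = 0.290493
Step 2: Raise to power p = 1:
  (0.290493)^1 = 0.290493
Step 3: Therefore mu(|f| > 56.8) <= 0.290493


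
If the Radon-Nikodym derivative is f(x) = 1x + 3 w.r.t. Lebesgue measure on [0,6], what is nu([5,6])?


nu(A) = integral_A (dnu/dmu) dmu = integral_5^6 (1x + 3) dx
Step 1: Antiderivative F(x) = (1/2)x^2 + 3x
Step 2: F(6) = (1/2)*6^2 + 3*6 = 18 + 18 = 36
Step 3: F(5) = (1/2)*5^2 + 3*5 = 12.5 + 15 = 27.5
Step 4: nu([5,6]) = F(6) - F(5) = 36 - 27.5 = 8.5


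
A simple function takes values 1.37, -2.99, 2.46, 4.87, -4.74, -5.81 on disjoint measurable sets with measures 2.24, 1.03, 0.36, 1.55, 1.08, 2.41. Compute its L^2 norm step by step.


Step 1: Compute |f_i|^2 for each value:
  |1.37|^2 = 1.8769
  |-2.99|^2 = 8.9401
  |2.46|^2 = 6.0516
  |4.87|^2 = 23.7169
  |-4.74|^2 = 22.4676
  |-5.81|^2 = 33.7561
Step 2: Multiply by measures and sum:
  1.8769 * 2.24 = 4.204256
  8.9401 * 1.03 = 9.208303
  6.0516 * 0.36 = 2.178576
  23.7169 * 1.55 = 36.761195
  22.4676 * 1.08 = 24.265008
  33.7561 * 2.41 = 81.352201
Sum = 4.204256 + 9.208303 + 2.178576 + 36.761195 + 24.265008 + 81.352201 = 157.969539
Step 3: Take the p-th root:
||f||_2 = (157.969539)^(1/2) = 12.568593


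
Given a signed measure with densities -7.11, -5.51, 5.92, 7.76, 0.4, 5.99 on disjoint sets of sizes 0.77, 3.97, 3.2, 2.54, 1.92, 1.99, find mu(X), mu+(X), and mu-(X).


Step 1: Compute signed measure on each set:
  Set 1: -7.11 * 0.77 = -5.4747
  Set 2: -5.51 * 3.97 = -21.8747
  Set 3: 5.92 * 3.2 = 18.944
  Set 4: 7.76 * 2.54 = 19.7104
  Set 5: 0.4 * 1.92 = 0.768
  Set 6: 5.99 * 1.99 = 11.9201
Step 2: Total signed measure = (-5.4747) + (-21.8747) + (18.944) + (19.7104) + (0.768) + (11.9201)
     = 23.9931
Step 3: Positive part mu+(X) = sum of positive contributions = 51.3425
Step 4: Negative part mu-(X) = |sum of negative contributions| = 27.3494


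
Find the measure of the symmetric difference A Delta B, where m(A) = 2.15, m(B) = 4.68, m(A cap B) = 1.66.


m(A Delta B) = m(A) + m(B) - 2*m(A n B)
= 2.15 + 4.68 - 2*1.66
= 2.15 + 4.68 - 3.32
= 3.51


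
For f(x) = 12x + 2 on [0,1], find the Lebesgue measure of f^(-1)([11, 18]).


f^(-1)([11, 18]) = {x : 11 <= 12x + 2 <= 18}
Solving: (11 - 2)/12 <= x <= (18 - 2)/12
= [0.75, 1.333333]
Intersecting with [0,1]: [0.75, 1]
Measure = 1 - 0.75 = 0.25


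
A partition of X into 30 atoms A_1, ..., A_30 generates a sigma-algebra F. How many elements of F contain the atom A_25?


Each element of F is a union of some subset S of the 30 atoms.
The element contains A_25 iff A_25 is in S.
So we count subsets S of {A_1,...,A_30} with A_25 in S: choose freely among the other 29 atoms.
Count = 2^(30-1) = 2^29 = 536870912.


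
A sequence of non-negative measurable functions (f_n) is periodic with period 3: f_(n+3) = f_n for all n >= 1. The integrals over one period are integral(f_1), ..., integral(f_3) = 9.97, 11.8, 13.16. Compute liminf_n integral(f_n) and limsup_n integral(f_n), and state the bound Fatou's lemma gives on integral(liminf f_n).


The sequence (integral(f_n)) is periodic with period 3, repeating the values 9.97, 11.8, 13.16 indefinitely.
Step 1: For a periodic sequence, every tail (a_m, a_(m+1), ...) contains all 3 period values infinitely often.
Step 2: Hence inf of every tail = min of the period values = min(9.97, 11.8, 13.16) = 9.97.
        liminf_n integral(f_n) = sup over m of (inf of tail from m) = 9.97.
Step 3: Similarly sup of every tail = max of the period values = 13.16.
        limsup_n integral(f_n) = 13.16.
Step 4: Fatou's lemma: integral(liminf_n f_n) <= liminf_n integral(f_n) = 9.97.
        So the integral of the pointwise liminf is at most 9.97.


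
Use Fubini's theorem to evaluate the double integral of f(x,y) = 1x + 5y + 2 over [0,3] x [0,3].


By Fubini, integrate in x first, then y.
Step 1: Fix y, integrate over x in [0,3]:
  integral(1x + 5y + 2, x=0..3)
  = 1*(3^2 - 0^2)/2 + (5y + 2)*(3 - 0)
  = 4.5 + (5y + 2)*3
  = 4.5 + 15y + 6
  = 10.5 + 15y
Step 2: Integrate over y in [0,3]:
  integral(10.5 + 15y, y=0..3)
  = 10.5*3 + 15*(3^2 - 0^2)/2
  = 31.5 + 67.5
  = 99


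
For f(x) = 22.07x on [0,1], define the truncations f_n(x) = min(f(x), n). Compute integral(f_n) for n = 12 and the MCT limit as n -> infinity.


f(x) = 22.07x on [0,1]; f_n(x) = min(22.07x, n). At n = 12:
Step 1: f(x) reaches 12 at x = 12/22.07 = 0.543725
Step 2: integral(f_12) = integral(22.07x, 0, 0.543725) + integral(12, 0.543725, 1)
       = 22.07*0.543725^2/2 + 12*(1 - 0.543725)
       = 3.262347 + 5.475306
       = 8.737653
Step 3: As n -> infinity, f_n increases to f, so by MCT integral(f_n) -> integral(f) = 22.07/2 = 11.035.
Convergence: integral(f_12) = 8.737653 -> 11.035 as n -> infinity


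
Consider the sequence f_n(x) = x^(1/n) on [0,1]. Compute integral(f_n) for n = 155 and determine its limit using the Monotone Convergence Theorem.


At n = 155: f_155(x) = x^(1/155).
Step 1: integral(x^(1/155), 0, 1) = [x^(1/155+1) / (1/155+1)] from 0 to 1
     = 1 / (1/155 + 1) = 1 / ((155+1)/155) = 155/(155+1)
     = 155/156 = 0.99359
Step 2: As n -> infinity, f_n(x) = x^(1/n) -> 1 for x in (0,1], and f_n is increasing in n.
By MCT, lim_n integral(f_n) = integral(lim_n f_n) = integral(1, 0, 1) = 1.
Step 3: Verify convergence: 155/156 = 0.99359 -> 1


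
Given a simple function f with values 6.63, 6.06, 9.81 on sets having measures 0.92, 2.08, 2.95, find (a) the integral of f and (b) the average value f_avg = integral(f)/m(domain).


Step 1: Integral = sum(value_i * measure_i)
= 6.63*0.92 + 6.06*2.08 + 9.81*2.95
= 6.0996 + 12.6048 + 28.9395
= 47.6439
Step 2: Total measure of domain = 0.92 + 2.08 + 2.95 = 5.95
Step 3: Average value = 47.6439 / 5.95 = 8.007378


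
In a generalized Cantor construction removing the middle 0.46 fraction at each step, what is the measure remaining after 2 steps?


Step 1: At each step, fraction remaining = 1 - 0.46 = 0.54
Step 2: After 2 steps, measure = (0.54)^2
Step 3: Computing the power step by step:
  After step 1: 0.54
  After step 2: 0.2916
Result = 0.2916


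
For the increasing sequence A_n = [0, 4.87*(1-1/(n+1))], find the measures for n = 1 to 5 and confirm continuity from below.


By continuity of measure from below: if A_n increases to A, then m(A_n) -> m(A).
Here A = [0, 4.87], so m(A) = 4.87
Step 1: a_1 = 4.87*(1 - 1/2) = 2.435, m(A_1) = 2.435
Step 2: a_2 = 4.87*(1 - 1/3) = 3.2467, m(A_2) = 3.2467
Step 3: a_3 = 4.87*(1 - 1/4) = 3.6525, m(A_3) = 3.6525
Step 4: a_4 = 4.87*(1 - 1/5) = 3.896, m(A_4) = 3.896
Step 5: a_5 = 4.87*(1 - 1/6) = 4.0583, m(A_5) = 4.0583
Limit: m(A_n) -> m([0,4.87]) = 4.87


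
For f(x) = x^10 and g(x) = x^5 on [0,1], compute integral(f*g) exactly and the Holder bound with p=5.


Step 1: Exact integral of f*g = integral(x^15, 0, 1) = 1/16
     = 0.0625
Step 2: Holder bound with p=5, q=1.25:
  ||f||_p = (integral x^50 dx)^(1/5) = (1/51)^(1/5) = 0.455497
  ||g||_q = (integral x^6.25 dx)^(1/1.25) = (1/7.25)^(1/1.25) = 0.204989
Step 3: Holder bound = ||f||_p * ||g||_q = 0.455497 * 0.204989 = 0.093372
Verification: 0.0625 <= 0.093372 (Holder holds)


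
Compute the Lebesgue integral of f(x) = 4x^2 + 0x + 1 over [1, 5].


The Lebesgue integral of a Riemann-integrable function agrees with the Riemann integral.
Antiderivative F(x) = (4/3)x^3 + (0/2)x^2 + 1x
F(5) = (4/3)*5^3 + (0/2)*5^2 + 1*5
     = (4/3)*125 + (0/2)*25 + 1*5
     = 166.666667 + 0.0 + 5
     = 171.666667
F(1) = 2.333333
Integral = F(5) - F(1) = 171.666667 - 2.333333 = 169.333333


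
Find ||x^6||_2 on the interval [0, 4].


Step 1: ||f||_2 = (integral_0^4 |x^6|^2 dx)^(1/2)
     = (integral_0^4 x^12 dx)^(1/2)
Step 2: integral_0^4 x^12 dx = [x^13/(13)] from 0 to 4 = 4^13/13
     = 67108864/13 = 5.162220e+06
Step 3: ||f||_2 = (5.162220e+06)^(1/2) = 2272.052004


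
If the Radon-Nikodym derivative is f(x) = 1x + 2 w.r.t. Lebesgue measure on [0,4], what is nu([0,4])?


nu(A) = integral_A (dnu/dmu) dmu = integral_0^4 (1x + 2) dx
Step 1: Antiderivative F(x) = (1/2)x^2 + 2x
Step 2: F(4) = (1/2)*4^2 + 2*4 = 8 + 8 = 16
Step 3: F(0) = (1/2)*0^2 + 2*0 = 0.0 + 0 = 0.0
Step 4: nu([0,4]) = F(4) - F(0) = 16 - 0.0 = 16


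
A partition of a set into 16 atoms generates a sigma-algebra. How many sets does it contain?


Each element of the sigma-algebra is a union of some subset of the 16 atoms.
The number of such subsets is 2^16 = 65536.


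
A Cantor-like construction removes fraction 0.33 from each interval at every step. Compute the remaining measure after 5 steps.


Step 1: At each step, fraction remaining = 1 - 0.33 = 0.67
Step 2: After 5 steps, measure = (0.67)^5
Step 3: Computing the power step by step:
  After step 1: 0.67
  After step 2: 0.4489
  After step 3: 0.300763
  After step 4: 0.201511
  After step 5: 0.135013
Result = 0.135013


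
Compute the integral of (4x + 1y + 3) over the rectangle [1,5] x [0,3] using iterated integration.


By Fubini, integrate in x first, then y.
Step 1: Fix y, integrate over x in [1,5]:
  integral(4x + 1y + 3, x=1..5)
  = 4*(5^2 - 1^2)/2 + (1y + 3)*(5 - 1)
  = 48 + (1y + 3)*4
  = 48 + 4y + 12
  = 60 + 4y
Step 2: Integrate over y in [0,3]:
  integral(60 + 4y, y=0..3)
  = 60*3 + 4*(3^2 - 0^2)/2
  = 180 + 18
  = 198


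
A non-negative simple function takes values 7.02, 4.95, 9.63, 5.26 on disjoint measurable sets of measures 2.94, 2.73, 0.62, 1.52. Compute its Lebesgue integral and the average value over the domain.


Step 1: Integral = sum(value_i * measure_i)
= 7.02*2.94 + 4.95*2.73 + 9.63*0.62 + 5.26*1.52
= 20.6388 + 13.5135 + 5.9706 + 7.9952
= 48.1181
Step 2: Total measure of domain = 2.94 + 2.73 + 0.62 + 1.52 = 7.81
Step 3: Average value = 48.1181 / 7.81 = 6.161088


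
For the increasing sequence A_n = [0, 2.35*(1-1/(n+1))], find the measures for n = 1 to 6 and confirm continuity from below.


By continuity of measure from below: if A_n increases to A, then m(A_n) -> m(A).
Here A = [0, 2.35], so m(A) = 2.35
Step 1: a_1 = 2.35*(1 - 1/2) = 1.175, m(A_1) = 1.175
Step 2: a_2 = 2.35*(1 - 1/3) = 1.5667, m(A_2) = 1.5667
Step 3: a_3 = 2.35*(1 - 1/4) = 1.7625, m(A_3) = 1.7625
Step 4: a_4 = 2.35*(1 - 1/5) = 1.88, m(A_4) = 1.88
Step 5: a_5 = 2.35*(1 - 1/6) = 1.9583, m(A_5) = 1.9583
Step 6: a_6 = 2.35*(1 - 1/7) = 2.0143, m(A_6) = 2.0143
Limit: m(A_n) -> m([0,2.35]) = 2.35


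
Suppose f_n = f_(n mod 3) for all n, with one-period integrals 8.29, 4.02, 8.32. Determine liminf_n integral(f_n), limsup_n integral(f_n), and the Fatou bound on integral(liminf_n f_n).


The sequence (integral(f_n)) is periodic with period 3, repeating the values 8.29, 4.02, 8.32 indefinitely.
Step 1: For a periodic sequence, every tail (a_m, a_(m+1), ...) contains all 3 period values infinitely often.
Step 2: Hence inf of every tail = min of the period values = min(8.29, 4.02, 8.32) = 4.02.
        liminf_n integral(f_n) = sup over m of (inf of tail from m) = 4.02.
Step 3: Similarly sup of every tail = max of the period values = 8.32.
        limsup_n integral(f_n) = 8.32.
Step 4: Fatou's lemma: integral(liminf_n f_n) <= liminf_n integral(f_n) = 4.02.
        So the integral of the pointwise liminf is at most 4.02.


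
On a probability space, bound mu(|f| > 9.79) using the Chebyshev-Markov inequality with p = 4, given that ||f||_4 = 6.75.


Chebyshev/Markov inequality: mu(|f| > eps) <= (||f||_p / eps)^p
Step 1: ||f||_4 / eps = 6.75 / 9.79 = 0.689479
Step 2: Raise to power p = 4:
  (0.689479)^4 = 0.225987
Step 3: Therefore mu(|f| > 9.79) <= 0.225987


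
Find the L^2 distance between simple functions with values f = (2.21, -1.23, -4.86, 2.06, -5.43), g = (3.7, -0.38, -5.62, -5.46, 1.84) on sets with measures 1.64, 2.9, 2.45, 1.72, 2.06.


Step 1: Compute differences f_i - g_i:
  2.21 - 3.7 = -1.49
  -1.23 - -0.38 = -0.85
  -4.86 - -5.62 = 0.76
  2.06 - -5.46 = 7.52
  -5.43 - 1.84 = -7.27
Step 2: Compute |diff|^2 * measure for each set:
  |-1.49|^2 * 1.64 = 2.2201 * 1.64 = 3.640964
  |-0.85|^2 * 2.9 = 0.7225 * 2.9 = 2.09525
  |0.76|^2 * 2.45 = 0.5776 * 2.45 = 1.41512
  |7.52|^2 * 1.72 = 56.5504 * 1.72 = 97.266688
  |-7.27|^2 * 2.06 = 52.8529 * 2.06 = 108.876974
Step 3: Sum = 213.294996
Step 4: ||f-g||_2 = (213.294996)^(1/2) = 14.604622


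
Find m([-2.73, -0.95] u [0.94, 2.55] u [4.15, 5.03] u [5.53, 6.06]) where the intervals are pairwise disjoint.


For pairwise disjoint intervals, m(union) = sum of lengths.
= (-0.95 - -2.73) + (2.55 - 0.94) + (5.03 - 4.15) + (6.06 - 5.53)
= 1.78 + 1.61 + 0.88 + 0.53
= 4.8


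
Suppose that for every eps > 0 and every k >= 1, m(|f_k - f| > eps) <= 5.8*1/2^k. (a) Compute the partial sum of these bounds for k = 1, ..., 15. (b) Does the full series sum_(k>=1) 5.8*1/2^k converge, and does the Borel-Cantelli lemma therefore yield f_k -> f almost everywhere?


Step 1: List the terms 5.8*1/2^k for k = 1 to 15:
  k=1: 2.9
  k=2: 1.45
  k=3: 0.725
  k=4: 0.3625
  k=5: 0.18125
  k=6: 0.090625
  k=7: 0.045312
  k=8: 0.022656
  k=9: 0.011328
  k=10: 0.005664
  k=11: 0.002832
  k=12: 0.001416
  k=13: 7.080078e-04
  k=14: 3.540039e-04
  k=15: 1.770020e-04
Step 2: Partial sum = 2.9 + 1.45 + 0.725 + 0.3625 + 0.18125 + 0.090625 + 0.045312 + 0.022656 + 0.011328 + 0.005664 + 0.002832 + 0.001416 + 7.080078e-04 + 3.540039e-04 + 1.770020e-04
     = 5.799823
Step 3: The full series sum_(k>=1) 5.8*1/2^k converges (geometric series with ratio 1/2 < 1; a constant multiple of a convergent series converges).
Step 4: Fix eps > 0. Since sum_k m(|f_k - f| > eps) < infinity, the Borel-Cantelli lemma gives
        m(limsup_k {|f_k - f| > eps}) = 0, i.e. for a.e. x, |f_k(x) - f(x)| <= eps for all large k.
        Applying this with eps = 1/j for j = 1, 2, ... and intersecting the countably many full-measure sets,
        for a.e. x we get limsup_k |f_k(x) - f(x)| <= 1/j for every j, hence f_k -> f almost everywhere.
Conclusion: series converges; Borel-Cantelli yields f_k -> f a.e.


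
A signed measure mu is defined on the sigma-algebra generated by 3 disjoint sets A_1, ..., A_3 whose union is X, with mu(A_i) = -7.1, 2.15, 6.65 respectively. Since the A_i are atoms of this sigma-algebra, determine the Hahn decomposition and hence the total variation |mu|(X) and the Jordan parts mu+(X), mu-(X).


Step 1: Every measurable set is a union of atoms (the cells / points), so a Hahn decomposition is
  obtained by grouping atoms by sign: P = union of atoms with mu > 0, N = union of the remaining atoms.
  Atoms in P (indices): 2, 3;  atoms in N (indices): 1
  Positive values: 2.15, 6.65
  Negative values: -7.1
Step 2: mu+(X) = mu(P) = sum of positive atom values = 8.8
Step 3: mu-(X) = -mu(N) = sum of |negative atom values| = 7.1
Step 4: |mu|(X) = mu+(X) + mu-(X) = 8.8 + 7.1 = 15.9


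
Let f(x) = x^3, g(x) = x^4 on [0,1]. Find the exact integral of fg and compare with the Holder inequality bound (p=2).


Step 1: Exact integral of f*g = integral(x^7, 0, 1) = 1/8
     = 0.125
Step 2: Holder bound with p=2, q=2:
  ||f||_p = (integral x^6 dx)^(1/2) = (1/7)^(1/2) = 0.377964
  ||g||_q = (integral x^8 dx)^(1/2) = (1/9)^(1/2) = 0.333333
Step 3: Holder bound = ||f||_p * ||g||_q = 0.377964 * 0.333333 = 0.125988
Verification: 0.125 <= 0.125988 (Holder holds)


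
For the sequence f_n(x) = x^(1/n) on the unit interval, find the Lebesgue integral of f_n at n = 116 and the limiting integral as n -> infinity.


At n = 116: f_116(x) = x^(1/116).
Step 1: integral(x^(1/116), 0, 1) = [x^(1/116+1) / (1/116+1)] from 0 to 1
     = 1 / (1/116 + 1) = 1 / ((116+1)/116) = 116/(116+1)
     = 116/117 = 0.991453
Step 2: As n -> infinity, f_n(x) = x^(1/n) -> 1 for x in (0,1], and f_n is increasing in n.
By MCT, lim_n integral(f_n) = integral(lim_n f_n) = integral(1, 0, 1) = 1.
Step 3: Verify convergence: 116/117 = 0.991453 -> 1


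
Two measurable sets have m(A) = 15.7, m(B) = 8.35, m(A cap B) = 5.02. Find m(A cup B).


By inclusion-exclusion: m(A u B) = m(A) + m(B) - m(A n B)
= 15.7 + 8.35 - 5.02
= 19.03


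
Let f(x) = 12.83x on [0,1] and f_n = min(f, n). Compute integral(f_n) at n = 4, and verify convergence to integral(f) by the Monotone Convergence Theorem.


f(x) = 12.83x on [0,1]; f_n(x) = min(12.83x, n). At n = 4:
Step 1: f(x) reaches 4 at x = 4/12.83 = 0.311769
Step 2: integral(f_4) = integral(12.83x, 0, 0.311769) + integral(4, 0.311769, 1)
       = 12.83*0.311769^2/2 + 4*(1 - 0.311769)
       = 0.623539 + 2.752923
       = 3.376461
Step 3: As n -> infinity, f_n increases to f, so by MCT integral(f_n) -> integral(f) = 12.83/2 = 6.415.
Convergence: integral(f_4) = 3.376461 -> 6.415 as n -> infinity


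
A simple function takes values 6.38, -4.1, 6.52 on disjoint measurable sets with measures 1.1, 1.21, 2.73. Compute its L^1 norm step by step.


Step 1: Compute |f_i|^1 for each value:
  |6.38|^1 = 6.38
  |-4.1|^1 = 4.1
  |6.52|^1 = 6.52
Step 2: Multiply by measures and sum:
  6.38 * 1.1 = 7.018
  4.1 * 1.21 = 4.961
  6.52 * 2.73 = 17.7996
Sum = 7.018 + 4.961 + 17.7996 = 29.7786
Step 3: Take the p-th root:
||f||_1 = (29.7786)^(1/1) = 29.7786


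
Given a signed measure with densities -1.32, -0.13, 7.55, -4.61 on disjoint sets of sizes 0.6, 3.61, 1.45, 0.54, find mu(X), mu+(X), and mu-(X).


Step 1: Compute signed measure on each set:
  Set 1: -1.32 * 0.6 = -0.792
  Set 2: -0.13 * 3.61 = -0.4693
  Set 3: 7.55 * 1.45 = 10.9475
  Set 4: -4.61 * 0.54 = -2.4894
Step 2: Total signed measure = (-0.792) + (-0.4693) + (10.9475) + (-2.4894)
     = 7.1968
Step 3: Positive part mu+(X) = sum of positive contributions = 10.9475
Step 4: Negative part mu-(X) = |sum of negative contributions| = 3.7507


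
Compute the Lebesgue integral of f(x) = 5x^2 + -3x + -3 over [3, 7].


The Lebesgue integral of a Riemann-integrable function agrees with the Riemann integral.
Antiderivative F(x) = (5/3)x^3 + (-3/2)x^2 + -3x
F(7) = (5/3)*7^3 + (-3/2)*7^2 + -3*7
     = (5/3)*343 + (-3/2)*49 + -3*7
     = 571.666667 + -73.5 + -21
     = 477.166667
F(3) = 22.5
Integral = F(7) - F(3) = 477.166667 - 22.5 = 454.666667


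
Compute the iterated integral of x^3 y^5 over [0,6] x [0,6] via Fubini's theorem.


By Fubini's theorem, the double integral factors as a product of single integrals:
Step 1: integral_0^6 x^3 dx = [x^4/4] from 0 to 6
     = 6^4/4 = 324
Step 2: integral_0^6 y^5 dy = [y^6/6] from 0 to 6
     = 6^6/6 = 7776
Step 3: Double integral = 324 * 7776 = 2.519424e+06


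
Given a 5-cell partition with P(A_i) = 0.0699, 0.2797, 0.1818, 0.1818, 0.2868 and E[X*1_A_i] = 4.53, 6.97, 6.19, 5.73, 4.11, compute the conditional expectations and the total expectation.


For each cell A_i: E[X|A_i] = E[X*1_A_i] / P(A_i)
Step 1: E[X|A_1] = 4.53 / 0.0699 = 64.806867
Step 2: E[X|A_2] = 6.97 / 0.2797 = 24.919557
Step 3: E[X|A_3] = 6.19 / 0.1818 = 34.048405
Step 4: E[X|A_4] = 5.73 / 0.1818 = 31.518152
Step 5: E[X|A_5] = 4.11 / 0.2868 = 14.330544
Verification: E[X] = sum E[X*1_A_i] = 4.53 + 6.97 + 6.19 + 5.73 + 4.11 = 27.53


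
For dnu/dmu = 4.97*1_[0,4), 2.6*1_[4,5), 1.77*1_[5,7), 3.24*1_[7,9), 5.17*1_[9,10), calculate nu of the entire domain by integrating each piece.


Integrate each piece of the Radon-Nikodym derivative:
Step 1: integral_0^4 4.97 dx = 4.97*(4-0) = 4.97*4 = 19.88
Step 2: integral_4^5 2.6 dx = 2.6*(5-4) = 2.6*1 = 2.6
Step 3: integral_5^7 1.77 dx = 1.77*(7-5) = 1.77*2 = 3.54
Step 4: integral_7^9 3.24 dx = 3.24*(9-7) = 3.24*2 = 6.48
Step 5: integral_9^10 5.17 dx = 5.17*(10-9) = 5.17*1 = 5.17
Total: 19.88 + 2.6 + 3.54 + 6.48 + 5.17 = 37.67


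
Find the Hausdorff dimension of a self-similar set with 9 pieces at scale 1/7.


For a self-similar set with N copies scaled by 1/r:
dim_H = log(N)/log(r) = log(9)/log(7)
= 2.197225/1.94591
= 1.12915


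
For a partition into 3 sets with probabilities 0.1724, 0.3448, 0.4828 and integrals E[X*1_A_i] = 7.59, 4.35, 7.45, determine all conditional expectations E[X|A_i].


For each cell A_i: E[X|A_i] = E[X*1_A_i] / P(A_i)
Step 1: E[X|A_1] = 7.59 / 0.1724 = 44.025522
Step 2: E[X|A_2] = 4.35 / 0.3448 = 12.616009
Step 3: E[X|A_3] = 7.45 / 0.4828 = 15.43082
Verification: E[X] = sum E[X*1_A_i] = 7.59 + 4.35 + 7.45 = 19.39


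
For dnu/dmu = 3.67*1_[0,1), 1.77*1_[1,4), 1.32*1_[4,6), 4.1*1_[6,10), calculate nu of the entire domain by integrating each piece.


Integrate each piece of the Radon-Nikodym derivative:
Step 1: integral_0^1 3.67 dx = 3.67*(1-0) = 3.67*1 = 3.67
Step 2: integral_1^4 1.77 dx = 1.77*(4-1) = 1.77*3 = 5.31
Step 3: integral_4^6 1.32 dx = 1.32*(6-4) = 1.32*2 = 2.64
Step 4: integral_6^10 4.1 dx = 4.1*(10-6) = 4.1*4 = 16.4
Total: 3.67 + 5.31 + 2.64 + 16.4 = 28.02


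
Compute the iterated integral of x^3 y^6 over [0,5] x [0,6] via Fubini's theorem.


By Fubini's theorem, the double integral factors as a product of single integrals:
Step 1: integral_0^5 x^3 dx = [x^4/4] from 0 to 5
     = 5^4/4 = 156.25
Step 2: integral_0^6 y^6 dy = [y^7/7] from 0 to 6
     = 6^7/7 = 39990.857143
Step 3: Double integral = 156.25 * 39990.857143 = 6.248571e+06


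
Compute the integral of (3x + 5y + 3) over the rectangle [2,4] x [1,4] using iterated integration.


By Fubini, integrate in x first, then y.
Step 1: Fix y, integrate over x in [2,4]:
  integral(3x + 5y + 3, x=2..4)
  = 3*(4^2 - 2^2)/2 + (5y + 3)*(4 - 2)
  = 18 + (5y + 3)*2
  = 18 + 10y + 6
  = 24 + 10y
Step 2: Integrate over y in [1,4]:
  integral(24 + 10y, y=1..4)
  = 24*3 + 10*(4^2 - 1^2)/2
  = 72 + 75
  = 147


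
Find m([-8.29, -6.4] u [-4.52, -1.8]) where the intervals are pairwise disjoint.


For pairwise disjoint intervals, m(union) = sum of lengths.
= (-6.4 - -8.29) + (-1.8 - -4.52)
= 1.89 + 2.72
= 4.61


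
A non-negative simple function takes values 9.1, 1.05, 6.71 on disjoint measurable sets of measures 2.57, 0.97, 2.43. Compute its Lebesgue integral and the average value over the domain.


Step 1: Integral = sum(value_i * measure_i)
= 9.1*2.57 + 1.05*0.97 + 6.71*2.43
= 23.387 + 1.0185 + 16.3053
= 40.7108
Step 2: Total measure of domain = 2.57 + 0.97 + 2.43 = 5.97
Step 3: Average value = 40.7108 / 5.97 = 6.819229


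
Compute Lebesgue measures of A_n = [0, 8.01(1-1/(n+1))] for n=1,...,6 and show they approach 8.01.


By continuity of measure from below: if A_n increases to A, then m(A_n) -> m(A).
Here A = [0, 8.01], so m(A) = 8.01
Step 1: a_1 = 8.01*(1 - 1/2) = 4.005, m(A_1) = 4.005
Step 2: a_2 = 8.01*(1 - 1/3) = 5.34, m(A_2) = 5.34
Step 3: a_3 = 8.01*(1 - 1/4) = 6.0075, m(A_3) = 6.0075
Step 4: a_4 = 8.01*(1 - 1/5) = 6.408, m(A_4) = 6.408
Step 5: a_5 = 8.01*(1 - 1/6) = 6.675, m(A_5) = 6.675
Step 6: a_6 = 8.01*(1 - 1/7) = 6.8657, m(A_6) = 6.8657
Limit: m(A_n) -> m([0,8.01]) = 8.01


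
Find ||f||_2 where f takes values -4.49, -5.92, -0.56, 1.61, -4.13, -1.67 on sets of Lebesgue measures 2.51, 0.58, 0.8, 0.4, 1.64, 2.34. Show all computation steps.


Step 1: Compute |f_i|^2 for each value:
  |-4.49|^2 = 20.1601
  |-5.92|^2 = 35.0464
  |-0.56|^2 = 0.3136
  |1.61|^2 = 2.5921
  |-4.13|^2 = 17.0569
  |-1.67|^2 = 2.7889
Step 2: Multiply by measures and sum:
  20.1601 * 2.51 = 50.601851
  35.0464 * 0.58 = 20.326912
  0.3136 * 0.8 = 0.25088
  2.5921 * 0.4 = 1.03684
  17.0569 * 1.64 = 27.973316
  2.7889 * 2.34 = 6.526026
Sum = 50.601851 + 20.326912 + 0.25088 + 1.03684 + 27.973316 + 6.526026 = 106.715825
Step 3: Take the p-th root:
||f||_2 = (106.715825)^(1/2) = 10.330335


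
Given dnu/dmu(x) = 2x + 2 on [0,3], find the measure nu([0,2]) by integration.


nu(A) = integral_A (dnu/dmu) dmu = integral_0^2 (2x + 2) dx
Step 1: Antiderivative F(x) = (2/2)x^2 + 2x
Step 2: F(2) = (2/2)*2^2 + 2*2 = 4 + 4 = 8
Step 3: F(0) = (2/2)*0^2 + 2*0 = 0.0 + 0 = 0.0
Step 4: nu([0,2]) = F(2) - F(0) = 8 - 0.0 = 8


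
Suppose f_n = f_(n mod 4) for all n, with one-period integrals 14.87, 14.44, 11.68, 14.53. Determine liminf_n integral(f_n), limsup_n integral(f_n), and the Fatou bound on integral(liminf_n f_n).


The sequence (integral(f_n)) is periodic with period 4, repeating the values 14.87, 14.44, 11.68, 14.53 indefinitely.
Step 1: For a periodic sequence, every tail (a_m, a_(m+1), ...) contains all 4 period values infinitely often.
Step 2: Hence inf of every tail = min of the period values = min(14.87, 14.44, 11.68, 14.53) = 11.68.
        liminf_n integral(f_n) = sup over m of (inf of tail from m) = 11.68.
Step 3: Similarly sup of every tail = max of the period values = 14.87.
        limsup_n integral(f_n) = 14.87.
Step 4: Fatou's lemma: integral(liminf_n f_n) <= liminf_n integral(f_n) = 11.68.
        So the integral of the pointwise liminf is at most 11.68.


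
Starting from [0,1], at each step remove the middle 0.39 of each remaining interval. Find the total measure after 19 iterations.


Step 1: At each step, fraction remaining = 1 - 0.39 = 0.61
Step 2: After 19 steps, measure = (0.61)^19
Result = 8.341936e-05


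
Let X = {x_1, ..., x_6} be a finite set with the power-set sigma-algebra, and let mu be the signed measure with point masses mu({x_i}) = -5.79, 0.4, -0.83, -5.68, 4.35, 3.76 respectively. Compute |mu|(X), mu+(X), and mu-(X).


Step 1: Every measurable set is a union of atoms (the cells / points), so a Hahn decomposition is
  obtained by grouping atoms by sign: P = union of atoms with mu > 0, N = union of the remaining atoms.
  Atoms in P (indices): 2, 5, 6;  atoms in N (indices): 1, 3, 4
  Positive values: 0.4, 4.35, 3.76
  Negative values: -5.79, -0.83, -5.68
Step 2: mu+(X) = mu(P) = sum of positive atom values = 8.51
Step 3: mu-(X) = -mu(N) = sum of |negative atom values| = 12.3
Step 4: |mu|(X) = mu+(X) + mu-(X) = 8.51 + 12.3 = 20.81


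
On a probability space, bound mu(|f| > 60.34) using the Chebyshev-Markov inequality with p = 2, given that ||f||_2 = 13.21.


Chebyshev/Markov inequality: mu(|f| > eps) <= (||f||_p / eps)^p
Step 1: ||f||_2 / eps = 13.21 / 60.34 = 0.218926
Step 2: Raise to power p = 2:
  (0.218926)^2 = 0.047929
Step 3: Therefore mu(|f| > 60.34) <= 0.047929


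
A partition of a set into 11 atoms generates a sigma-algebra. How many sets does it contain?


Each element of the sigma-algebra is a union of some subset of the 11 atoms.
The number of such subsets is 2^11 = 2048.


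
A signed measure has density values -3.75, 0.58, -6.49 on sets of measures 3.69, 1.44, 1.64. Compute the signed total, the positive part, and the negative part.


Step 1: Compute signed measure on each set:
  Set 1: -3.75 * 3.69 = -13.8375
  Set 2: 0.58 * 1.44 = 0.8352
  Set 3: -6.49 * 1.64 = -10.6436
Step 2: Total signed measure = (-13.8375) + (0.8352) + (-10.6436)
     = -23.6459
Step 3: Positive part mu+(X) = sum of positive contributions = 0.8352
Step 4: Negative part mu-(X) = |sum of negative contributions| = 24.4811


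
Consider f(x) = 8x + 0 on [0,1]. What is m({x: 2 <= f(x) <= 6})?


f^(-1)([2, 6]) = {x : 2 <= 8x + 0 <= 6}
Solving: (2 - 0)/8 <= x <= (6 - 0)/8
= [0.25, 0.75]
Intersecting with [0,1]: [0.25, 0.75]
Measure = 0.75 - 0.25 = 0.5


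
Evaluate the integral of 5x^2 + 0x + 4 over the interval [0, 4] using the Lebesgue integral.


The Lebesgue integral of a Riemann-integrable function agrees with the Riemann integral.
Antiderivative F(x) = (5/3)x^3 + (0/2)x^2 + 4x
F(4) = (5/3)*4^3 + (0/2)*4^2 + 4*4
     = (5/3)*64 + (0/2)*16 + 4*4
     = 106.666667 + 0.0 + 16
     = 122.666667
F(0) = 0.0
Integral = F(4) - F(0) = 122.666667 - 0.0 = 122.666667


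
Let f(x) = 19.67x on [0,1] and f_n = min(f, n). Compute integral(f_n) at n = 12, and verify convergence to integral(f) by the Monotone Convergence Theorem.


f(x) = 19.67x on [0,1]; f_n(x) = min(19.67x, n). At n = 12:
Step 1: f(x) reaches 12 at x = 12/19.67 = 0.610066
Step 2: integral(f_12) = integral(19.67x, 0, 0.610066) + integral(12, 0.610066, 1)
       = 19.67*0.610066^2/2 + 12*(1 - 0.610066)
       = 3.660397 + 4.679207
       = 8.339603
Step 3: As n -> infinity, f_n increases to f, so by MCT integral(f_n) -> integral(f) = 19.67/2 = 9.835.
Convergence: integral(f_12) = 8.339603 -> 9.835 as n -> infinity


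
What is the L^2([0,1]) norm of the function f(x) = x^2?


Step 1: ||f||_2 = (integral_0^1 |x^2|^2 dx)^(1/2)
     = (integral_0^1 x^4 dx)^(1/2)
Step 2: integral_0^1 x^4 dx = [x^5/(5)] from 0 to 1 = 1^5/5
     = 1/5 = 0.2
Step 3: ||f||_2 = (0.2)^(1/2) = 0.447214


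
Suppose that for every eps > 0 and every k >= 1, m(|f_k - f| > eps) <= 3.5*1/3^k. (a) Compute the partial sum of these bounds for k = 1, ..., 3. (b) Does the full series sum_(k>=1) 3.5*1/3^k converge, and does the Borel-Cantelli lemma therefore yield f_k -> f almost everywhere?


Step 1: List the terms 3.5*1/3^k for k = 1 to 3:
  k=1: 1.166667
  k=2: 0.388889
  k=3: 0.12963
Step 2: Partial sum = 1.166667 + 0.388889 + 0.12963
     = 1.685185
Step 3: The full series sum_(k>=1) 3.5*1/3^k converges (geometric series with ratio 1/3 < 1; a constant multiple of a convergent series converges).
Step 4: Fix eps > 0. Since sum_k m(|f_k - f| > eps) < infinity, the Borel-Cantelli lemma gives
        m(limsup_k {|f_k - f| > eps}) = 0, i.e. for a.e. x, |f_k(x) - f(x)| <= eps for all large k.
        Applying this with eps = 1/j for j = 1, 2, ... and intersecting the countably many full-measure sets,
        for a.e. x we get limsup_k |f_k(x) - f(x)| <= 1/j for every j, hence f_k -> f almost everywhere.
Conclusion: series converges; Borel-Cantelli yields f_k -> f a.e.


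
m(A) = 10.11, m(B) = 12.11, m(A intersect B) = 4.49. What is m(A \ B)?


m(A \ B) = m(A) - m(A n B)
= 10.11 - 4.49
= 5.62


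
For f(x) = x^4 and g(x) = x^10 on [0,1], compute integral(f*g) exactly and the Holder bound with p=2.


Step 1: Exact integral of f*g = integral(x^14, 0, 1) = 1/15
     = 0.066667
Step 2: Holder bound with p=2, q=2:
  ||f||_p = (integral x^8 dx)^(1/2) = (1/9)^(1/2) = 0.333333
  ||g||_q = (integral x^20 dx)^(1/2) = (1/21)^(1/2) = 0.218218
Step 3: Holder bound = ||f||_p * ||g||_q = 0.333333 * 0.218218 = 0.072739
Verification: 0.066667 <= 0.072739 (Holder holds)


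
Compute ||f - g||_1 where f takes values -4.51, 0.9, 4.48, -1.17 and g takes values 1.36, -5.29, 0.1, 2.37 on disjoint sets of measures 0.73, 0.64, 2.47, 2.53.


Step 1: Compute differences f_i - g_i:
  -4.51 - 1.36 = -5.87
  0.9 - -5.29 = 6.19
  4.48 - 0.1 = 4.38
  -1.17 - 2.37 = -3.54
Step 2: Compute |diff|^1 * measure for each set:
  |-5.87|^1 * 0.73 = 5.87 * 0.73 = 4.2851
  |6.19|^1 * 0.64 = 6.19 * 0.64 = 3.9616
  |4.38|^1 * 2.47 = 4.38 * 2.47 = 10.8186
  |-3.54|^1 * 2.53 = 3.54 * 2.53 = 8.9562
Step 3: Sum = 28.0215
Step 4: ||f-g||_1 = (28.0215)^(1/1) = 28.0215


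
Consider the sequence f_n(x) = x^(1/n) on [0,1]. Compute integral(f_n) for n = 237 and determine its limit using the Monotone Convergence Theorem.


At n = 237: f_237(x) = x^(1/237).
Step 1: integral(x^(1/237), 0, 1) = [x^(1/237+1) / (1/237+1)] from 0 to 1
     = 1 / (1/237 + 1) = 1 / ((237+1)/237) = 237/(237+1)
     = 237/238 = 0.995798
Step 2: As n -> infinity, f_n(x) = x^(1/n) -> 1 for x in (0,1], and f_n is increasing in n.
By MCT, lim_n integral(f_n) = integral(lim_n f_n) = integral(1, 0, 1) = 1.
Step 3: Verify convergence: 237/238 = 0.995798 -> 1


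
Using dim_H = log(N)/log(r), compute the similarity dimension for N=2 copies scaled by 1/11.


For a self-similar set with N copies scaled by 1/r:
dim_H = log(N)/log(r) = log(2)/log(11)
= 0.693147/2.397895
= 0.289065


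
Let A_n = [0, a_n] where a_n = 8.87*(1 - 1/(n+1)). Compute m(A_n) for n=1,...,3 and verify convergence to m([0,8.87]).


By continuity of measure from below: if A_n increases to A, then m(A_n) -> m(A).
Here A = [0, 8.87], so m(A) = 8.87
Step 1: a_1 = 8.87*(1 - 1/2) = 4.435, m(A_1) = 4.435
Step 2: a_2 = 8.87*(1 - 1/3) = 5.9133, m(A_2) = 5.9133
Step 3: a_3 = 8.87*(1 - 1/4) = 6.6525, m(A_3) = 6.6525
Limit: m(A_n) -> m([0,8.87]) = 8.87


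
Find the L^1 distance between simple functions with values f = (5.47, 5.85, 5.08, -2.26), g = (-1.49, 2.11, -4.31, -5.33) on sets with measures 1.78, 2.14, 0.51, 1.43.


Step 1: Compute differences f_i - g_i:
  5.47 - -1.49 = 6.96
  5.85 - 2.11 = 3.74
  5.08 - -4.31 = 9.39
  -2.26 - -5.33 = 3.07
Step 2: Compute |diff|^1 * measure for each set:
  |6.96|^1 * 1.78 = 6.96 * 1.78 = 12.3888
  |3.74|^1 * 2.14 = 3.74 * 2.14 = 8.0036
  |9.39|^1 * 0.51 = 9.39 * 0.51 = 4.7889
  |3.07|^1 * 1.43 = 3.07 * 1.43 = 4.3901
Step 3: Sum = 29.5714
Step 4: ||f-g||_1 = (29.5714)^(1/1) = 29.5714


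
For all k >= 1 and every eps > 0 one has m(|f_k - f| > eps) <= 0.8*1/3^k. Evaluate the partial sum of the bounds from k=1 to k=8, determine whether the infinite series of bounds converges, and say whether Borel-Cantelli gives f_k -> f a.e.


Step 1: List the terms 0.8*1/3^k for k = 1 to 8:
  k=1: 0.266667
  k=2: 0.088889
  k=3: 0.02963
  k=4: 0.009877
  k=5: 0.003292
  k=6: 0.001097
  k=7: 3.657979e-04
  k=8: 1.219326e-04
Step 2: Partial sum = 0.266667 + 0.088889 + 0.02963 + 0.009877 + 0.003292 + 0.001097 + 3.657979e-04 + 1.219326e-04
     = 0.399939
Step 3: The full series sum_(k>=1) 0.8*1/3^k converges (geometric series with ratio 1/3 < 1; a constant multiple of a convergent series converges).
Step 4: Fix eps > 0. Since sum_k m(|f_k - f| > eps) < infinity, the Borel-Cantelli lemma gives
        m(limsup_k {|f_k - f| > eps}) = 0, i.e. for a.e. x, |f_k(x) - f(x)| <= eps for all large k.
        Applying this with eps = 1/j for j = 1, 2, ... and intersecting the countably many full-measure sets,
        for a.e. x we get limsup_k |f_k(x) - f(x)| <= 1/j for every j, hence f_k -> f almost everywhere.
Conclusion: series converges; Borel-Cantelli yields f_k -> f a.e.


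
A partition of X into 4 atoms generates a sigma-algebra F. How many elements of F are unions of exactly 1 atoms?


Each element of F is a union of some subset of the 4 atoms.
Elements that are unions of exactly 1 atoms correspond to 1-element subsets of the 4 atoms.
Count = C(4, 1) = 4! / (1! * 3!) = 4.


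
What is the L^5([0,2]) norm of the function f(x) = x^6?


Step 1: ||f||_5 = (integral_0^2 |x^6|^5 dx)^(1/5)
     = (integral_0^2 x^30 dx)^(1/5)
Step 2: integral_0^2 x^30 dx = [x^31/(31)] from 0 to 2 = 2^31/31
     = 2147483648/31 = 6.927367e+07
Step 3: ||f||_5 = (6.927367e+07)^(1/5) = 36.992496


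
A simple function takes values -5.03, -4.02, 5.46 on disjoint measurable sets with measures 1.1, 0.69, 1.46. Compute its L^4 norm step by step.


Step 1: Compute |f_i|^4 for each value:
  |-5.03|^4 = 640.135541
  |-4.02|^4 = 261.158528
  |5.46|^4 = 888.731495
Step 2: Multiply by measures and sum:
  640.135541 * 1.1 = 704.149095
  261.158528 * 0.69 = 180.199384
  888.731495 * 1.46 = 1297.547982
Sum = 704.149095 + 180.199384 + 1297.547982 = 2181.896461
Step 3: Take the p-th root:
||f||_4 = (2181.896461)^(1/4) = 6.834528


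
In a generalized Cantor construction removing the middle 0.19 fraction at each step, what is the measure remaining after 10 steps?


Step 1: At each step, fraction remaining = 1 - 0.19 = 0.81
Step 2: After 10 steps, measure = (0.81)^10
Result = 0.121577


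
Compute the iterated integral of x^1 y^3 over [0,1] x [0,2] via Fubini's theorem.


By Fubini's theorem, the double integral factors as a product of single integrals:
Step 1: integral_0^1 x^1 dx = [x^2/2] from 0 to 1
     = 1^2/2 = 0.5
Step 2: integral_0^2 y^3 dy = [y^4/4] from 0 to 2
     = 2^4/4 = 4
Step 3: Double integral = 0.5 * 4 = 2


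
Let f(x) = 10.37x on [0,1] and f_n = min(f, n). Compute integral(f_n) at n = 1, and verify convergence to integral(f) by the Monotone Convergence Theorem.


f(x) = 10.37x on [0,1]; f_n(x) = min(10.37x, n). At n = 1:
Step 1: f(x) reaches 1 at x = 1/10.37 = 0.096432
Step 2: integral(f_1) = integral(10.37x, 0, 0.096432) + integral(1, 0.096432, 1)
       = 10.37*0.096432^2/2 + 1*(1 - 0.096432)
       = 0.048216 + 0.903568
       = 0.951784
Step 3: As n -> infinity, f_n increases to f, so by MCT integral(f_n) -> integral(f) = 10.37/2 = 5.185.
Convergence: integral(f_1) = 0.951784 -> 5.185 as n -> infinity
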